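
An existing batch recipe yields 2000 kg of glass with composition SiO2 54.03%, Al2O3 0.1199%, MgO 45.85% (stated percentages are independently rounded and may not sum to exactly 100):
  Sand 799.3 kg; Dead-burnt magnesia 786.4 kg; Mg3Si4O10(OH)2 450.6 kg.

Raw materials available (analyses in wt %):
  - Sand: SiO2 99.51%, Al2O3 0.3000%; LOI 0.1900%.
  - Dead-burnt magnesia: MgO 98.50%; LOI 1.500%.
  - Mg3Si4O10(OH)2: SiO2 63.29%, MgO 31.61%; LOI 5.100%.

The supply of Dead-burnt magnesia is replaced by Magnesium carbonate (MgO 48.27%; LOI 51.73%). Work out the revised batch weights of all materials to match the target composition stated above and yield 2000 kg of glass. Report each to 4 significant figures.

The intermediate values appear rounded off to 4 significant digits across the worked steps. The working math carries full float precision at each step; exactly one rounding is applied to every reported value — the derived quantities are carried using the weight values for 2000 kg of glass at full float precision (LOI, net glass mass, the totals, the yield, three oxide percentages), exactly as shown in the question or the answer.
Oxide-by-oxide targets in 2000 kg glass:
  SiO2: 54.03% × 2000 = 1081 kg
  Al2O3: 0.1199% × 2000 = 2.398 kg
  MgO: 45.85% × 2000 = 917.0 kg
Sums-versus-targets review per the reported batch figures, per the basis as stated (summed amounts equal target values exact up to rounding of places):
  SiO2: 799.3·0.9951 + 450.6·0.6329 = 1081 kg (target 1081 kg)
  Al2O3: 799.3·0.003000 = 2.398 kg (target 2.398 kg)
  MgO: 1605·0.4827 + 450.6·0.3161 = 917.2 kg (target 917.0 kg)
Glass-mass sanity pass: total batch − LOI = 2000 kg (the Σ of target masses is 2000 kg; with the basis standing at 2000 kg — any gap is answer rounding).
Adding the batch up: Σ batch = 2855 kg; ignition loss, Σ(batch × LOI) = 854.8 kg; yield: glass divided by total = 70.06%.

Revised batch per 2000 kg glass:
  Sand: 799.3 kg
  Magnesium carbonate: 1605 kg
  Mg3Si4O10(OH)2: 450.6 kg
Total batch = 2855 kg; LOI loss = 854.8 kg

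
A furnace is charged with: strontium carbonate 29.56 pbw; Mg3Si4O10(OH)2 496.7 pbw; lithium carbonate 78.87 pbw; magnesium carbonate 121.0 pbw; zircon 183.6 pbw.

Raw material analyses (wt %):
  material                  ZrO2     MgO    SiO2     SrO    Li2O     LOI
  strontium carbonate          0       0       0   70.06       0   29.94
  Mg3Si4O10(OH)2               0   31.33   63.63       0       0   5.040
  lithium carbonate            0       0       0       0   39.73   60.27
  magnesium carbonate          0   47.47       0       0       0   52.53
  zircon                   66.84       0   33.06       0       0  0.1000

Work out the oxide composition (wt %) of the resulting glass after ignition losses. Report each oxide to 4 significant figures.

Glass mass = 764.6 pbw (batch 909.7 − LOI 145.2).
Composition: ZrO2 16.05%, MgO 27.87%, SiO2 49.28%, SrO 2.709%, Li2O 4.098%

Mid-chain values are shown rounded to four significant digits in the printout; full precision is carried all the way through; every reported result is rounded exactly once — the derived quantities, which include totals, LOI, yield, five oxide percentages, glass mass, are computed at exact precision, as given in problem or answer, from the batch weights for 764.6 pbw of glass.
Per-oxide mass from batch:
  ZrO2: 183.6·0.6684 = 122.7 pbw
  MgO: 496.7·0.3133 + 121.0·0.4747 = 213.1 pbw
  SiO2: 496.7·0.6363 + 183.6·0.3306 = 376.7 pbw
  SrO: 29.56·0.7006 = 20.71 pbw
  Li2O: 78.87·0.3973 = 31.34 pbw
LOI: 29.56·0.2994 + 496.7·0.05040 + 78.87·0.6027 + 121.0·0.5253 + 183.6·0.001000 = 145.2 pbw
Glass mass = batch − LOI = 909.7 − 145.2 = 764.6 pbw (= Σ oxide masses)
wt % = oxide mass / glass mass × 100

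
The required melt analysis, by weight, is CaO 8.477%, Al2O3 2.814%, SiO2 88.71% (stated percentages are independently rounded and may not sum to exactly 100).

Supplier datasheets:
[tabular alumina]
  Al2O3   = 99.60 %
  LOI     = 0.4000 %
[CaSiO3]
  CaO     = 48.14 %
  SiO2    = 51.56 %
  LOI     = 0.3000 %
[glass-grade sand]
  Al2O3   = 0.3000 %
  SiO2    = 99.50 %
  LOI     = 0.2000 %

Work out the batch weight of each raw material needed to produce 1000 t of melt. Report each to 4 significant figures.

Batch per 1000 t melt:
  tabular alumina: 25.84 t
  CaSiO3: 176.1 t
  glass-grade sand: 800.3 t
Total batch = 1002 t; LOI loss = 2.232 t; yield = 99.78%

Intermediates are displayed (rounded to four significant digits) within the worked lines. All internal work holds full float precision from start to finish. Every reported result includes exactly one rounding — the derived quantities, which include net glass mass, ignition loss, the yield, three oxide percentages, the totals, are computed in full float precision, precisely as stated by question or answer, using the weight values for 1000 t of glass.
Target masses of each oxide per 1000 t melt:
  CaO: 8.477% × 1000 = 84.77 t
  Al2O3: 2.814% × 1000 = 28.14 t
  SiO2: 88.71% × 1000 = 887.1 t
A balance pass over the oxides, given the weights on record, at the basis given (sum by sum, the targets are met once rounding is allowed for):
  CaO: 176.1·0.4814 = 84.77 t (target 84.77 t)
  Al2O3: 25.84·0.9960 + 800.3·0.003000 = 28.14 t (target 28.14 t)
  SiO2: 176.1·0.5156 + 800.3·0.9950 = 887.1 t (target 887.1 t)
Glass-mass sanity pass: Σ batch − LOI loss = 1000 t (the Σ of target masses is 1000 t; stated basis 1000 t — any gap is answer rounding).
Batch total: Σ batch = 1002 t; the LOI term Σ batch·LOI equals 2.232 t; the yield ratio, glass ÷ batch: 99.78%.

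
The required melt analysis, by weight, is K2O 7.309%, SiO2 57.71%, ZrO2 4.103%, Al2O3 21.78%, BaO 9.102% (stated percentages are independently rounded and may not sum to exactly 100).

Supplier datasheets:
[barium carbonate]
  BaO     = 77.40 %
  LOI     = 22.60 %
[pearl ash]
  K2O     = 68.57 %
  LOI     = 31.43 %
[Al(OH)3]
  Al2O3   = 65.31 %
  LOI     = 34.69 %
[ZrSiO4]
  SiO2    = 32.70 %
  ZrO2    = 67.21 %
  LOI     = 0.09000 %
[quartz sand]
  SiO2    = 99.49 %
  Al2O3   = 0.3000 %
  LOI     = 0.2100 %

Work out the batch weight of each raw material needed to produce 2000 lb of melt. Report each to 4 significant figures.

Batch per 2000 lb melt:
  barium carbonate: 235.2 lb
  pearl ash: 213.2 lb
  Al(OH)3: 661.8 lb
  ZrSiO4: 122.1 lb
  quartz sand: 1120 lb
Total batch = 2352 lb; LOI loss = 352.2 lb; yield = 85.03%

Working values are printed (rounded to four significant digits) between the steps — all arithmetic keeps full precision from start to finish — each reported result undergoes a single rounding — derived quantities are computed in full float precision (the five compositions, ignition loss, yield, glass mass, the totals) using the weight values at 2000 lb of glass as set out in question or answer.
Per-oxide target masses for 2000 lb melt:
  K2O: 7.309% × 2000 = 146.2 lb
  SiO2: 57.71% × 2000 = 1154 lb
  ZrO2: 4.103% × 2000 = 82.06 lb
  Al2O3: 21.78% × 2000 = 435.6 lb
  BaO: 9.102% × 2000 = 182.0 lb
Per-oxide balance check applying the batch weights above, against the basis in use (target by target, the sums agree inside rounding margins):
  K2O: 213.2·0.6857 = 146.2 lb (target 146.2 lb)
  SiO2: 122.1·0.3270 + 1120·0.9949 = 1154 lb (target 1154 lb)
  ZrO2: 122.1·0.6721 = 82.06 lb (target 82.06 lb)
  Al2O3: 661.8·0.6531 + 1120·0.003000 = 435.6 lb (target 435.6 lb)
  BaO: 235.2·0.7740 = 182.0 lb (target 182.0 lb)
Glass-mass closure: total charge less LOI = 2000 lb (per-oxide target masses sum to 2000 lb; with the basis standing at 2000 lb — rounding explains the deltas).
Whole-batch sum: Σ batch = 2352 lb; Σ batch·LOI gives LOI loss = 352.2 lb; glass ÷ batch gives a yield of 85.03%.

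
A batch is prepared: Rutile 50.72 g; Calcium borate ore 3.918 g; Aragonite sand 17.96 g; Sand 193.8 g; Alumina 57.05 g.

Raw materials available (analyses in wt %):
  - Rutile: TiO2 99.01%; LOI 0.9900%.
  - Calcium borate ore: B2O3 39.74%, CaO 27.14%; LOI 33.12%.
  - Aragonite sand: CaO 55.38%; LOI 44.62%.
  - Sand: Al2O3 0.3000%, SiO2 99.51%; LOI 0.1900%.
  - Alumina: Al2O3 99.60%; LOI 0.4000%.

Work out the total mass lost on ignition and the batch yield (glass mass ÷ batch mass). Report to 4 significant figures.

LOI loss = 10.41 g; glass = 313.0 g; yield = 96.78%

Working values are shown, rounded to 4 significant figures, in the printout — every computation holds full float precision throughout — a single rounding produces every reported value. The derived quantities (yield, LOI, net glass mass, totals, the five compositions) are computed at exact precision from the batch weights for 313.0 g of glass, exactly as printed in the problem or answer text.
Ignition loss by material:
  Rutile: 50.72 × 0.009900 = 0.5021 g
  Calcium borate ore: 3.918 × 0.3312 = 1.298 g
  Aragonite sand: 17.96 × 0.4462 = 8.014 g
  Sand: 193.8 × 0.001900 = 0.3682 g
  Alumina: 57.05 × 0.004000 = 0.2282 g
Total LOI = 10.41 g
Glass = batch − LOI = 323.4 − 10.41 = 313.0 g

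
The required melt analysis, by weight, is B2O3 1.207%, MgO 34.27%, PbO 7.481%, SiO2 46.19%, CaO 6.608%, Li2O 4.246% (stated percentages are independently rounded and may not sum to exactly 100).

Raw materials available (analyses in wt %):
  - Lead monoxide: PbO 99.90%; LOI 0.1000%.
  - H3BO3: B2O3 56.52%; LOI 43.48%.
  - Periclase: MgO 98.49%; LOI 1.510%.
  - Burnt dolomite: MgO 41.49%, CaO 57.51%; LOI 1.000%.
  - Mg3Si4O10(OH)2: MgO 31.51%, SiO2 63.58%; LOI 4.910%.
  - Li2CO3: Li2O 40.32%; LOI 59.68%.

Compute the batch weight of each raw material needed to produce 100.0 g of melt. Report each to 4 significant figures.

Mid-chain values appear (rounded to 4 significant figures) when written out. Each numeric step maintains full precision through every step; a single rounding yields each reported number — all derived quantities (totals, glass mass, yield, ignition loss, the six compositions) are re-derived using the weight values for 100.0 g of glass at full float precision as set out in the problem or answer text.
Oxide mass targets, per 100.0 g melt:
  B2O3: 1.207% × 100.0 = 1.207 g
  MgO: 34.27% × 100.0 = 34.27 g
  PbO: 7.481% × 100.0 = 7.481 g
  SiO2: 46.19% × 100.0 = 46.19 g
  CaO: 6.608% × 100.0 = 6.608 g
  Li2O: 4.246% × 100.0 = 4.246 g
Per-oxide balance check using the reported weights, for the quoted basis mass (every target is met by its sum exact up to rounding of places):
  B2O3: 2.136·0.5652 = 1.207 g (target 1.207 g)
  MgO: 6.713·0.9849 + 11.49·0.4149 + 72.65·0.3151 = 34.27 g (target 34.27 g)
  PbO: 7.488·0.9990 = 7.481 g (target 7.481 g)
  SiO2: 72.65·0.6358 = 46.19 g (target 46.19 g)
  CaO: 11.49·0.5751 = 6.608 g (target 6.608 g)
  Li2O: 10.53·0.4032 = 4.246 g (target 4.246 g)
The glass-mass cross-check: net batch after ignition = 100.0 g (per-oxide target masses sum to 100.0 g; against the stated basis, 100.0 g — rounding explains the deltas).
Adding the batch up: Σ batch = 111.0 g; ignition loss, Σ(batch × LOI) = 11.00 g; the yield ratio, glass ÷ batch: 90.09%.

Batch per 100.0 g melt:
  Lead monoxide: 7.488 g
  H3BO3: 2.136 g
  Periclase: 6.713 g
  Burnt dolomite: 11.49 g
  Mg3Si4O10(OH)2: 72.65 g
  Li2CO3: 10.53 g
Total batch = 111.0 g; LOI loss = 11.00 g; yield = 90.09%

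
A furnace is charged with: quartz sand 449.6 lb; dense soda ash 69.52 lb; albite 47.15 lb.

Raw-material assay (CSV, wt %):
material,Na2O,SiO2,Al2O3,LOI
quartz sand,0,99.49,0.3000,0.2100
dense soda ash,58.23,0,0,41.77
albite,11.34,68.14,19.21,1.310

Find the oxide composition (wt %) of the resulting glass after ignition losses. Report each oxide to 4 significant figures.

Glass mass = 535.7 lb (batch 566.3 − LOI 30.60).
Composition: Na2O 8.555%, SiO2 89.50%, Al2O3 1.943%

In-progress results appear (rounded to 4 significant digits) within the worked lines; full float precision is carried from first step to last; exactly one rounding lands on each reported value — all derived quantities, which include totals, the three compositions, net glass mass, the yield, ignition loss, are computed in exact precision, exactly as shown in problem or answer, from the batch weights on 535.7 lb of glass.
Mass of each oxide from the mix:
  Na2O: 69.52·0.5823 + 47.15·0.1134 = 45.83 lb
  SiO2: 449.6·0.9949 + 47.15·0.6814 = 479.4 lb
  Al2O3: 449.6·0.003000 + 47.15·0.1921 = 10.41 lb
LOI: 449.6·0.002100 + 69.52·0.4177 + 47.15·0.01310 = 30.60 lb
The glass mass, total less LOI, = 566.3 − 30.60 = 535.7 lb (consistent with Σ oxide mass)
wt %: oxide over glass, times 100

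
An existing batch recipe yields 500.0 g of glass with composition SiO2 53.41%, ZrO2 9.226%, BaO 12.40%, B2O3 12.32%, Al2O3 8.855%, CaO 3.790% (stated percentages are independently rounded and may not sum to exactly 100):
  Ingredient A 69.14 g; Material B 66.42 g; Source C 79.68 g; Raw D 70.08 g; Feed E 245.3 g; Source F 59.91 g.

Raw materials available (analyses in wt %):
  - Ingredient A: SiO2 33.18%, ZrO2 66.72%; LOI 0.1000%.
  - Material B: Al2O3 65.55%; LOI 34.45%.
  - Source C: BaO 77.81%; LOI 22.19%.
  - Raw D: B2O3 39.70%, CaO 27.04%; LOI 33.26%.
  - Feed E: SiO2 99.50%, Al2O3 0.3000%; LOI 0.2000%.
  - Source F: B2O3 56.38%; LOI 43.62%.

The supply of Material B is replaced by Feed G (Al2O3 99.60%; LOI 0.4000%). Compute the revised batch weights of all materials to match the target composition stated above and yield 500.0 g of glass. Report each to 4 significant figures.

Revised batch per 500.0 g glass:
  Ingredient A: 69.14 g
  Feed G: 43.71 g
  Source C: 79.68 g
  Raw D: 70.08 g
  Feed E: 245.3 g
  Source F: 59.91 g
Total batch = 567.8 g; LOI loss = 67.86 g

Every computation maintains full float precision at each step — values along the way appear rounded to four significant figures between the steps — every reported result carries a single rounding. All derived quantities are rebuilt from the weighed amounts for 500.0 g of glass in exact precision (the six compositions, glass mass, LOI, yield, totals), as set out in the problem or answer text.
Target masses of each oxide per 500.0 g glass:
  SiO2: 53.41% × 500.0 = 267.0 g
  ZrO2: 9.226% × 500.0 = 46.13 g
  BaO: 12.40% × 500.0 = 62.00 g
  B2O3: 12.32% × 500.0 = 61.60 g
  Al2O3: 8.855% × 500.0 = 44.28 g
  CaO: 3.790% × 500.0 = 18.95 g
Checking each oxide sum working from each reported weight, for the quoted basis mass (each sum matches its target mass given rounding of the digits):
  SiO2: 69.14·0.3318 + 245.3·0.9950 = 267.0 g (target 267.0 g)
  ZrO2: 69.14·0.6672 = 46.13 g (target 46.13 g)
  BaO: 79.68·0.7781 = 62.00 g (target 62.00 g)
  B2O3: 70.08·0.3970 + 59.91·0.5638 = 61.60 g (target 61.60 g)
  Al2O3: 43.71·0.9960 + 245.3·0.003000 = 44.27 g (target 44.28 g)
  CaO: 70.08·0.2704 = 18.95 g (target 18.95 g)
Glass-mass closure: whole batch net of LOI = 500.0 g (targets for the oxides total 500.0 g; against the stated basis, 500.0 g — deltas are rounding alone).
Batch grand total — Σ batch = 567.8 g; Σ batch·LOI gives LOI loss = 67.86 g; the yield ratio, glass ÷ batch: 88.05%.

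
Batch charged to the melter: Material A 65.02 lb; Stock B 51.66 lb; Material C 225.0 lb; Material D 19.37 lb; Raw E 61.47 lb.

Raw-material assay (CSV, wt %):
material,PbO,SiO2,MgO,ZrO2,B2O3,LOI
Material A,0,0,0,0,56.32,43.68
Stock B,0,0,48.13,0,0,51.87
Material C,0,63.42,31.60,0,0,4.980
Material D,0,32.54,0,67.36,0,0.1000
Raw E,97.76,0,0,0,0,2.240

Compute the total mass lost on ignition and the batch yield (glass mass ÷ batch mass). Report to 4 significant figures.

Intermediates are displayed (rounded to 4 significant digits) within the worked lines. All internal work runs at full float precision through every step; every reported result is rounded a single time. The derived quantities, which include glass mass, the totals, five oxide percentages, yield, LOI, are rebuilt at full float precision, exactly as shown in problem or answer, starting from the weights for 354.7 lb of glass.
LOI of each material in turn:
  Material A: 65.02 × 0.4368 = 28.40 lb
  Stock B: 51.66 × 0.5187 = 26.80 lb
  Material C: 225.0 × 0.04980 = 11.21 lb
  Material D: 19.37 × 0.001000 = 0.01937 lb
  Raw E: 61.47 × 0.02240 = 1.377 lb
Total LOI = 67.80 lb
Glass = batch − LOI = 422.5 − 67.80 = 354.7 lb

LOI loss = 67.80 lb; glass = 354.7 lb; yield = 83.95%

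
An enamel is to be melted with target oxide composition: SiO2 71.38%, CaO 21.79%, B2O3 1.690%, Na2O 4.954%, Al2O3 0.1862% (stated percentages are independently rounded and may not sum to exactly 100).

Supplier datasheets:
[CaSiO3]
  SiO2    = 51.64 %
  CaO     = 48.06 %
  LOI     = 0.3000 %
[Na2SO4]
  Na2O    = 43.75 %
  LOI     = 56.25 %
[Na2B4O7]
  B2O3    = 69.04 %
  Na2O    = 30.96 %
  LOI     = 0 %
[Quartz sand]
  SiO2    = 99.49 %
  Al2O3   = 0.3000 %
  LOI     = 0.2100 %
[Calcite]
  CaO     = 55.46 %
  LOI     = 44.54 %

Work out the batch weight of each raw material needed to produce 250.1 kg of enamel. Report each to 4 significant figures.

Batch per 250.1 kg enamel:
  CaSiO3: 46.64 kg
  Na2SO4: 23.99 kg
  Na2B4O7: 6.122 kg
  Quartz sand: 155.2 kg
  Calcite: 57.85 kg
Total batch = 289.8 kg; LOI loss = 39.73 kg; yield = 86.29%

Intermediates appear, with 4-significant-digit rounding, across the worked steps — each numeric step holds full float precision through the solve — every reported figure is rounded a single time; the derived quantities, including ignition loss, glass mass, the five compositions, totals, the yield, are re-derived from the batch weights on 250.1 kg of glass in full float precision, as written in problem or answer.
Per-oxide target masses for 250.1 kg enamel:
  SiO2: 71.38% × 250.1 = 178.5 kg
  CaO: 21.79% × 250.1 = 54.50 kg
  B2O3: 1.690% × 250.1 = 4.227 kg
  Na2O: 4.954% × 250.1 = 12.39 kg
  Al2O3: 0.1862% × 250.1 = 0.4657 kg
Sums-versus-targets review working from each reported weight, on the stated basis (sums match the target masses given rounding of the digits):
  SiO2: 46.64·0.5164 + 155.2·0.9949 = 178.5 kg (target 178.5 kg)
  CaO: 46.64·0.4806 + 57.85·0.5546 = 54.50 kg (target 54.50 kg)
  B2O3: 6.122·0.6904 = 4.227 kg (target 4.227 kg)
  Na2O: 23.99·0.4375 + 6.122·0.3096 = 12.39 kg (target 12.39 kg)
  Al2O3: 155.2·0.003000 = 0.4656 kg (target 0.4657 kg)
The glass-mass cross-check: total batch − LOI = 250.1 kg (oxide target masses add up to 250.1 kg; versus the stated basis of 250.1 kg — deltas are rounding alone).
Whole-batch sum: Σ batch = 289.8 kg; Σ batch·LOI gives LOI loss = 39.73 kg; as yield: glass ÷ batch → 86.29%.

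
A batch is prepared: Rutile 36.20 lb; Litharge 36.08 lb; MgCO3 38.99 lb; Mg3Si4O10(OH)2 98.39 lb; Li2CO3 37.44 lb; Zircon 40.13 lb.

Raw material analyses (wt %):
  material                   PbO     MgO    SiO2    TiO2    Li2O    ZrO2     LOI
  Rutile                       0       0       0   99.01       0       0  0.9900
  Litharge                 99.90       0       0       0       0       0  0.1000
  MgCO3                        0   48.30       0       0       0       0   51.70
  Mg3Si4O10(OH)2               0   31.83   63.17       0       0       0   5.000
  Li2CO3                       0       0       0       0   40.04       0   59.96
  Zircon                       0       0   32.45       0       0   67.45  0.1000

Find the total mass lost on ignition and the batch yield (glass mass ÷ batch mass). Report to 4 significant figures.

LOI loss = 47.96 lb; glass = 239.3 lb; yield = 83.30%

All internal work carries exact precision from start to finish. Values along the way are printed, with 4-significant-figure rounding, between the steps. Each reported value includes exactly one rounding. The derived quantities, which include six oxide percentages, yield, totals, LOI, net glass mass, are re-derived at exact precision, exactly as shown in the question or the answer, using the weight values for 239.3 lb of glass.
LOI of each material in turn:
  Rutile: 36.20 × 0.009900 = 0.3584 lb
  Litharge: 36.08 × 0.001000 = 0.03608 lb
  MgCO3: 38.99 × 0.5170 = 20.16 lb
  Mg3Si4O10(OH)2: 98.39 × 0.05000 = 4.920 lb
  Li2CO3: 37.44 × 0.5996 = 22.45 lb
  Zircon: 40.13 × 0.001000 = 0.04013 lb
Total LOI = 47.96 lb
Glass = batch − LOI = 287.2 − 47.96 = 239.3 lb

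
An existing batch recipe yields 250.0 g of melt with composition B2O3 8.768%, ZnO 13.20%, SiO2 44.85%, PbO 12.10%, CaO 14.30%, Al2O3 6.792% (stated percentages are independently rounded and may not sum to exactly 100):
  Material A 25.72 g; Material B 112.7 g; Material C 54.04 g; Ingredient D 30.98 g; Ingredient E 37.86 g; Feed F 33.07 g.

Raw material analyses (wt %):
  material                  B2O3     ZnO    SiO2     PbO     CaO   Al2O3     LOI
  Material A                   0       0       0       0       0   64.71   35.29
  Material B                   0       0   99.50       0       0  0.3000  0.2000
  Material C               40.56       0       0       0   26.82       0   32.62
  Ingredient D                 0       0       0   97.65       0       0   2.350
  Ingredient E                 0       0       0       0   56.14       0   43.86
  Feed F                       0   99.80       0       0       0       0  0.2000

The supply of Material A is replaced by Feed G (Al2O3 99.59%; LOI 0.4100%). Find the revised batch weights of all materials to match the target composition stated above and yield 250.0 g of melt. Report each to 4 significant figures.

Working values are displayed, rounded to four significant digits, between the steps — the working math runs at exact precision throughout; a single rounding yields every reported number. Derived quantities (totals, ignition loss, glass mass, the yield, six oxide percentages) are re-derived starting from the weights for 250.0 g of glass at exact precision as quoted within problem or answer.
Per-oxide target masses for 250.0 g melt:
  B2O3: 8.768% × 250.0 = 21.92 g
  ZnO: 13.20% × 250.0 = 33.00 g
  SiO2: 44.85% × 250.0 = 112.1 g
  PbO: 12.10% × 250.0 = 30.25 g
  CaO: 14.30% × 250.0 = 35.75 g
  Al2O3: 6.792% × 250.0 = 16.98 g
Balance tally, oxide-wise, on the weights just shown, for the quoted basis mass (every target is met by its sum exact up to rounding of places):
  B2O3: 54.04·0.4056 = 21.92 g (target 21.92 g)
  ZnO: 33.07·0.9980 = 33.00 g (target 33.00 g)
  SiO2: 112.7·0.9950 = 112.1 g (target 112.1 g)
  PbO: 30.98·0.9765 = 30.25 g (target 30.25 g)
  CaO: 54.04·0.2682 + 37.86·0.5614 = 35.75 g (target 35.75 g)
  Al2O3: 16.71·0.9959 + 112.7·0.003000 = 16.98 g (target 16.98 g)
Glass-mass bookkeeping: total batch − LOI = 250.0 g (oxide target masses add up to 250.0 g; stated basis 250.0 g — any gap is answer rounding).
Summing the batch: Σ batch = 285.4 g; loss to ignition Σ batch·LOI = 35.32 g; yield, glass over the total, = 87.62%.

Revised batch per 250.0 g melt:
  Feed G: 16.71 g
  Material B: 112.7 g
  Material C: 54.04 g
  Ingredient D: 30.98 g
  Ingredient E: 37.86 g
  Feed F: 33.07 g
Total batch = 285.4 g; LOI loss = 35.32 g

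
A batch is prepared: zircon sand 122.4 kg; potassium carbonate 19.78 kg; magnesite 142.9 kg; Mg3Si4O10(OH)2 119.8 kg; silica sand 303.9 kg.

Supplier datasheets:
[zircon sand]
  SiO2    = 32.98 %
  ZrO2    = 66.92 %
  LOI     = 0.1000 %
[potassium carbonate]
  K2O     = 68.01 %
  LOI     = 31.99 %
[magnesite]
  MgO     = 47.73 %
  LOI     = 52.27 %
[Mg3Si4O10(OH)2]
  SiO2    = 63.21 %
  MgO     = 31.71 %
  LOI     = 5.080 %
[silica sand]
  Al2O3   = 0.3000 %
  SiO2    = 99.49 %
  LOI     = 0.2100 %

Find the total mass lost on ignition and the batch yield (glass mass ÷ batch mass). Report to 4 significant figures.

LOI loss = 87.87 kg; glass = 620.9 kg; yield = 87.60%

All arithmetic runs at exact precision all the way through; in-progress results appear (rounded to four significant figures) within the worked lines — each reported figure is rounded exactly once — the derived quantities are rebuilt using the weight values for 620.9 kg of glass in full float precision (yield, five oxide percentages, LOI, net glass mass, totals), as quoted within the problem or answer text.
Each material's LOI contribution:
  zircon sand: 122.4 × 0.001000 = 0.1224 kg
  potassium carbonate: 19.78 × 0.3199 = 6.328 kg
  magnesite: 142.9 × 0.5227 = 74.69 kg
  Mg3Si4O10(OH)2: 119.8 × 0.05080 = 6.086 kg
  silica sand: 303.9 × 0.002100 = 0.6382 kg
Total LOI = 87.87 kg
Glass = batch − LOI = 708.8 − 87.87 = 620.9 kg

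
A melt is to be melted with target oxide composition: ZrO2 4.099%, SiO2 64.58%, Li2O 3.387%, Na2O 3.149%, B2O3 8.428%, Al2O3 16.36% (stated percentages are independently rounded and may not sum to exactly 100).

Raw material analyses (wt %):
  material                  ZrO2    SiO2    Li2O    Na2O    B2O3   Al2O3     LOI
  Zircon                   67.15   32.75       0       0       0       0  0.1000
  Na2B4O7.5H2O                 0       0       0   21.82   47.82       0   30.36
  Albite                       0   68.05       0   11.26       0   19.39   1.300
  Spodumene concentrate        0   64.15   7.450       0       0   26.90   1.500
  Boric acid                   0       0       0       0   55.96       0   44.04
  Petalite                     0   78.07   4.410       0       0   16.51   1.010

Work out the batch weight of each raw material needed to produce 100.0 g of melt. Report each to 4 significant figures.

Batch per 100.0 g melt:
  Zircon: 6.104 g
  Na2B4O7.5H2O: 4.216 g
  Albite: 19.80 g
  Spodumene concentrate: 16.02 g
  Boric acid: 11.46 g
  Petalite: 49.74 g
Total batch = 107.3 g; LOI loss = 7.333 g; yield = 93.17%

Each numeric step runs at exact precision through the solve; rounding to four significant figures applies to each in-between result as shown. Exactly one rounding is applied to each reported value — derived quantities, including net glass mass, LOI, six oxide percentages, totals, the yield, are computed starting from the weights per 100.0 g of glass at full precision, exactly as printed in the problem or answer text.
The oxide mass targets at 100.0 g melt:
  ZrO2: 4.099% × 100.0 = 4.099 g
  SiO2: 64.58% × 100.0 = 64.58 g
  Li2O: 3.387% × 100.0 = 3.387 g
  Na2O: 3.149% × 100.0 = 3.149 g
  B2O3: 8.428% × 100.0 = 8.428 g
  Al2O3: 16.36% × 100.0 = 16.36 g
A balance pass over the oxides, applying the batch weights above, against the basis in use (every target is met by its sum within answer rounding):
  ZrO2: 6.104·0.6715 = 4.099 g (target 4.099 g)
  SiO2: 6.104·0.3275 + 19.80·0.6805 + 16.02·0.6415 + 49.74·0.7807 = 64.58 g (target 64.58 g)
  Li2O: 16.02·0.07450 + 49.74·0.04410 = 3.387 g (target 3.387 g)
  Na2O: 4.216·0.2182 + 19.80·0.1126 = 3.149 g (target 3.149 g)
  B2O3: 4.216·0.4782 + 11.46·0.5596 = 8.429 g (target 8.428 g)
  Al2O3: 19.80·0.1939 + 16.02·0.2690 + 49.74·0.1651 = 16.36 g (target 16.36 g)
Consistency of the glass mass: total batch − LOI = 100.0 g (the targets, summed, come to 100.0 g; versus the stated basis of 100.0 g — rounding explains the deltas).
Total batch = Σ batch = 107.3 g; LOI loss = Σ batch·LOI = 7.333 g; yield: glass divided by total = 93.17%.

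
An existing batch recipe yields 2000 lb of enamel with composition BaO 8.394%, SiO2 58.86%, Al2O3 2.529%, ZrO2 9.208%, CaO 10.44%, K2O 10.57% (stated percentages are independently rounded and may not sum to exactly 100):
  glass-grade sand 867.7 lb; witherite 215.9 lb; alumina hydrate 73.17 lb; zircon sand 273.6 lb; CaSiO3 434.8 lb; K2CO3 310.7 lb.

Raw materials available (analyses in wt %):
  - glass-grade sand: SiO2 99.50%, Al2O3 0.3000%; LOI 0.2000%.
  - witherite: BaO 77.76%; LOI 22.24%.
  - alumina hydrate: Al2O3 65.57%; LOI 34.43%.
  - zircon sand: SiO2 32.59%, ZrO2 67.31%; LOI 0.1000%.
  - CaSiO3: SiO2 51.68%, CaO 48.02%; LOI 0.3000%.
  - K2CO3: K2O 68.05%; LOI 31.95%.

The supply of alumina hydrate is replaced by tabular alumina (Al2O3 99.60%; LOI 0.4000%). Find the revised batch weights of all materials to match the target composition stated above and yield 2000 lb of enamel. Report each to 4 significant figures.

Revised batch per 2000 lb enamel:
  glass-grade sand: 867.7 lb
  witherite: 215.9 lb
  tabular alumina: 48.17 lb
  zircon sand: 273.6 lb
  CaSiO3: 434.8 lb
  K2CO3: 310.7 lb
Total batch = 2151 lb; LOI loss = 150.8 lb

All internal work runs at full float precision in every operation — working values are printed (rounded to four significant figures) in the working; each reported result takes just one rounding. Derived quantities are re-derived using the weight values on 2000 lb of glass at full float precision (totals, six oxide percentages, glass mass, the yield, LOI) exactly as shown in the problem or the answer.
Oxide mass targets, per 2000 lb enamel:
  BaO: 8.394% × 2000 = 167.9 lb
  SiO2: 58.86% × 2000 = 1177 lb
  Al2O3: 2.529% × 2000 = 50.58 lb
  ZrO2: 9.208% × 2000 = 184.2 lb
  CaO: 10.44% × 2000 = 208.8 lb
  K2O: 10.57% × 2000 = 211.4 lb
Balance tally, oxide-wise, applying the batch weights above, on the stated basis (sums match the target masses up to rounding of the answer):
  BaO: 215.9·0.7776 = 167.9 lb (target 167.9 lb)
  SiO2: 867.7·0.9950 + 273.6·0.3259 + 434.8·0.5168 = 1177 lb (target 1177 lb)
  Al2O3: 867.7·0.003000 + 48.17·0.9960 = 50.58 lb (target 50.58 lb)
  ZrO2: 273.6·0.6731 = 184.2 lb (target 184.2 lb)
  CaO: 434.8·0.4802 = 208.8 lb (target 208.8 lb)
  K2O: 310.7·0.6805 = 211.4 lb (target 211.4 lb)
Glass-mass bookkeeping: Σ batch − LOI loss = 2000 lb (summing oxide targets gives 2000 lb; against the stated basis, 2000 lb — rounding explains the deltas).
Summing the batch: Σ batch = 2151 lb; ignition loss, Σ(batch × LOI) = 150.8 lb; as yield: glass ÷ batch → 92.99%.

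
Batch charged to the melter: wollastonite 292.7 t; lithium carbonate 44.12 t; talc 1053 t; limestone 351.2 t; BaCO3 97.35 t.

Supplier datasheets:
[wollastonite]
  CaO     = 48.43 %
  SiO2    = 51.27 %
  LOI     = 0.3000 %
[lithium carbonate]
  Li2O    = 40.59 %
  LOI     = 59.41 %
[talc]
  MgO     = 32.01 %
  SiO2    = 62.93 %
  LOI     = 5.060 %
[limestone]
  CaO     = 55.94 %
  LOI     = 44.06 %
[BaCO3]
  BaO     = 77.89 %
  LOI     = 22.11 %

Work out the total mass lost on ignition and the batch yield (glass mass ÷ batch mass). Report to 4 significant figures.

LOI loss = 256.6 t; glass = 1582 t; yield = 86.04%

Each numeric step runs at exact precision at each step. The intermediate values appear, rounded to four significant figures, as written. A single rounding produces each reported number. Derived quantities are rebuilt from the batch weights for 1582 t of glass in full precision (yield, the five compositions, the totals, LOI, glass mass) as given in the question or the answer.
Loss on ignition, line by line:
  wollastonite: 292.7 × 0.003000 = 0.8781 t
  lithium carbonate: 44.12 × 0.5941 = 26.21 t
  talc: 1053 × 0.05060 = 53.28 t
  limestone: 351.2 × 0.4406 = 154.7 t
  BaCO3: 97.35 × 0.2211 = 21.52 t
Total LOI = 256.6 t
Glass = batch − LOI = 1838 − 256.6 = 1582 t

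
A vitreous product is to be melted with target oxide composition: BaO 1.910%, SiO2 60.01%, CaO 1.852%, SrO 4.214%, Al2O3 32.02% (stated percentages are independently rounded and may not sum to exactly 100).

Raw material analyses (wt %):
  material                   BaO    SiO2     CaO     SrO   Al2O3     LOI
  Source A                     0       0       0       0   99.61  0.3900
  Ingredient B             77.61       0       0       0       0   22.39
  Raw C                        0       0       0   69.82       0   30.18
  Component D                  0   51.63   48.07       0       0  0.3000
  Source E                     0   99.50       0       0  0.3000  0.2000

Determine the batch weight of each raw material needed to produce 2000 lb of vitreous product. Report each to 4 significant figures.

Mid-chain values are displayed (rounded to four significant figures) at each printed step. Each numeric step carries full precision all the way through — every reported result is rounded only once — the derived quantities, including net glass mass, totals, the yield, ignition loss, five oxide percentages, are rebuilt using the weight values at 2000 lb of glass at full float precision as they appear in problem or answer.
Oxide mass targets, per 2000 lb vitreous product:
  BaO: 1.910% × 2000 = 38.20 lb
  SiO2: 60.01% × 2000 = 1200 lb
  CaO: 1.852% × 2000 = 37.04 lb
  SrO: 4.214% × 2000 = 84.28 lb
  Al2O3: 32.02% × 2000 = 640.4 lb
Per-oxide balance check from the weights as reported, relative to the basis at hand (summed amounts equal target values inside rounding margins):
  BaO: 49.22·0.7761 = 38.20 lb (target 38.20 lb)
  SiO2: 77.05·0.5163 + 1166·0.9950 = 1200 lb (target 1200 lb)
  CaO: 77.05·0.4807 = 37.04 lb (target 37.04 lb)
  SrO: 120.7·0.6982 = 84.27 lb (target 84.28 lb)
  Al2O3: 639.4·0.9961 + 1166·0.003000 = 640.4 lb (target 640.4 lb)
The glass-mass cross-check: batch Σ − ignition loss = 2000 lb (per-oxide target masses sum to 2000 lb; against the stated basis, 2000 lb — differing by rounding only).
Whole-batch sum: Σ batch = 2052 lb; ignition loss, Σ(batch × LOI) = 52.50 lb; as yield: glass ÷ batch → 97.44%.

Batch per 2000 lb vitreous product:
  Source A: 639.4 lb
  Ingredient B: 49.22 lb
  Raw C: 120.7 lb
  Component D: 77.05 lb
  Source E: 1166 lb
Total batch = 2052 lb; LOI loss = 52.50 lb; yield = 97.44%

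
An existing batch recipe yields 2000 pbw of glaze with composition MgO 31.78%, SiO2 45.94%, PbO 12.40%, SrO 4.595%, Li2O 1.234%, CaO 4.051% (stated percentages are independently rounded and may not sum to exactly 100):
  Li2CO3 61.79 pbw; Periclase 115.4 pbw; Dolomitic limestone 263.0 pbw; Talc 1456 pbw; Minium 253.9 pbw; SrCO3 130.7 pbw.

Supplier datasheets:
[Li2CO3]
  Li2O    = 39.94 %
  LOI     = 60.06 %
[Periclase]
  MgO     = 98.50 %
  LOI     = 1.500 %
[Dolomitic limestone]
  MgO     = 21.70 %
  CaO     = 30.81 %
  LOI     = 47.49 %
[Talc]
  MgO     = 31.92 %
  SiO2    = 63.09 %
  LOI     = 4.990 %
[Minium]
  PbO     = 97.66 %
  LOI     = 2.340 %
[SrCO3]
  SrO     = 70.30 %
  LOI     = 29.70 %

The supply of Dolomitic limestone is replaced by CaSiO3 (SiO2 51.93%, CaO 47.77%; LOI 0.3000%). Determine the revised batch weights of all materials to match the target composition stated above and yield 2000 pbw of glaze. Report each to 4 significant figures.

Revised batch per 2000 pbw glaze:
  Li2CO3: 61.79 pbw
  Periclase: 218.6 pbw
  CaSiO3: 169.6 pbw
  Talc: 1317 pbw
  Minium: 253.9 pbw
  SrCO3: 130.7 pbw
Total batch = 2152 pbw; LOI loss = 151.4 pbw

Every computation runs at full precision in every operation; mid-chain values are printed (rounded to four significant figures) when written out — every reported result is rounded exactly once — the derived quantities (the totals, glass mass, the six compositions, LOI, yield) are re-derived in exact precision from the weighed amounts for 2000 pbw of glass, exactly as shown in the problem or the answer.
Target masses of each oxide per 2000 pbw glaze:
  MgO: 31.78% × 2000 = 635.6 pbw
  SiO2: 45.94% × 2000 = 918.8 pbw
  PbO: 12.40% × 2000 = 248.0 pbw
  SrO: 4.595% × 2000 = 91.90 pbw
  Li2O: 1.234% × 2000 = 24.68 pbw
  CaO: 4.051% × 2000 = 81.02 pbw
Per-oxide balance check using the reported weights, relative to the basis at hand (summed amounts equal target values exact up to rounding of places):
  MgO: 218.6·0.9850 + 1317·0.3192 = 635.7 pbw (target 635.6 pbw)
  SiO2: 169.6·0.5193 + 1317·0.6309 = 919.0 pbw (target 918.8 pbw)
  PbO: 253.9·0.9766 = 248.0 pbw (target 248.0 pbw)
  SrO: 130.7·0.7030 = 91.88 pbw (target 91.90 pbw)
  Li2O: 61.79·0.3994 = 24.68 pbw (target 24.68 pbw)
  CaO: 169.6·0.4777 = 81.02 pbw (target 81.02 pbw)
Glass-mass closure: the batch minus its LOI: 2000 pbw (summing oxide targets gives 2000 pbw; stated basis 2000 pbw — differing by rounding only).
Adding the batch up: Σ batch = 2152 pbw; ignition loss, Σ(batch × LOI) = 151.4 pbw; the yield ratio, glass ÷ batch: 92.96%.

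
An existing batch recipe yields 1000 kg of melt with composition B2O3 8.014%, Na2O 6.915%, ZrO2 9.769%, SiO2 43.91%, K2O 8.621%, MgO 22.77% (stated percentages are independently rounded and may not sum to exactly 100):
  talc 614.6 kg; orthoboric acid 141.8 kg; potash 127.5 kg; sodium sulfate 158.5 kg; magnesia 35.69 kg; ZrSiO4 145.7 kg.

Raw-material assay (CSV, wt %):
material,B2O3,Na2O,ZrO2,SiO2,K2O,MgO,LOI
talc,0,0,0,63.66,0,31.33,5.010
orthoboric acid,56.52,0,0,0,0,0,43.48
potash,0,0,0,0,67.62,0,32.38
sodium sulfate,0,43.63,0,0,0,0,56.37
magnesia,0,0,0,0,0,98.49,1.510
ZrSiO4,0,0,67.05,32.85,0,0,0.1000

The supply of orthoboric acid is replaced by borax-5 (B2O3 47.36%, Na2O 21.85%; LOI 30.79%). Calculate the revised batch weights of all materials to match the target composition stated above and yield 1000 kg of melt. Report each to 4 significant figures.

Revised batch per 1000 kg melt:
  talc: 614.6 kg
  borax-5: 169.2 kg
  potash: 127.5 kg
  sodium sulfate: 73.75 kg
  magnesia: 35.69 kg
  ZrSiO4: 145.7 kg
Total batch = 1166 kg; LOI loss = 166.4 kg

All internal work runs at full float precision end to end; mid-chain values are displayed, rounded to four significant figures, between the steps; every reported number includes exactly one rounding — derived quantities, which include yield, totals, ignition loss, the six compositions, glass mass, are computed in full float precision, as they appear in the problem or the answer, from the batch weights on 1000 kg of glass.
The oxide mass targets at 1000 kg melt:
  B2O3: 8.014% × 1000 = 80.14 kg
  Na2O: 6.915% × 1000 = 69.15 kg
  ZrO2: 9.769% × 1000 = 97.69 kg
  SiO2: 43.91% × 1000 = 439.1 kg
  K2O: 8.621% × 1000 = 86.21 kg
  MgO: 22.77% × 1000 = 227.7 kg
A balance pass over the oxides, with the batch weights as given, under the basis named above (every target is met by its sum once rounding is allowed for):
  B2O3: 169.2·0.4736 = 80.13 kg (target 80.14 kg)
  Na2O: 169.2·0.2185 + 73.75·0.4363 = 69.15 kg (target 69.15 kg)
  ZrO2: 145.7·0.6705 = 97.69 kg (target 97.69 kg)
  SiO2: 614.6·0.6366 + 145.7·0.3285 = 439.1 kg (target 439.1 kg)
  K2O: 127.5·0.6762 = 86.22 kg (target 86.21 kg)
  MgO: 614.6·0.3133 + 35.69·0.9849 = 227.7 kg (target 227.7 kg)
Consistency of the glass mass: total batch − LOI = 1000 kg (oxide target masses add up to 1000 kg; against the stated basis, 1000 kg — differing by rounding only).
Summing the batch: Σ batch = 1166 kg; LOI loss = Σ batch·LOI = 166.4 kg; the yield ratio, glass ÷ batch: 85.73%.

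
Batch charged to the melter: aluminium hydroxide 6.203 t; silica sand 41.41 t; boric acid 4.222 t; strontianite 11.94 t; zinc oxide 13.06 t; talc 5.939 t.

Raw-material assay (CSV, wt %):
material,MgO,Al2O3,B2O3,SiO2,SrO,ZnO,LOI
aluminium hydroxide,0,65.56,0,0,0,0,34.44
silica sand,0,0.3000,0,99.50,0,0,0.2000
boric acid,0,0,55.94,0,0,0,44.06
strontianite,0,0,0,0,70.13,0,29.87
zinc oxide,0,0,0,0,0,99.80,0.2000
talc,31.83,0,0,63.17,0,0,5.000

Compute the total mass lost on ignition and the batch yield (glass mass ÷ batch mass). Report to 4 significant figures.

The whole derivation runs at full float precision from start to finish — in-progress results are shown rounded to 4 significant figures as written — exactly one rounding is applied to every reported result. The derived quantities (the totals, glass mass, six oxide percentages, LOI, yield) are re-derived using the weight values on 74.81 t of glass at full float precision as they appear in problem or answer.
Ignition loss by material:
  aluminium hydroxide: 6.203 × 0.3444 = 2.136 t
  silica sand: 41.41 × 0.002000 = 0.08282 t
  boric acid: 4.222 × 0.4406 = 1.860 t
  strontianite: 11.94 × 0.2987 = 3.566 t
  zinc oxide: 13.06 × 0.002000 = 0.02612 t
  talc: 5.939 × 0.05000 = 0.2969 t
Total LOI = 7.969 t
Glass = batch − LOI = 82.77 − 7.969 = 74.81 t

LOI loss = 7.969 t; glass = 74.81 t; yield = 90.37%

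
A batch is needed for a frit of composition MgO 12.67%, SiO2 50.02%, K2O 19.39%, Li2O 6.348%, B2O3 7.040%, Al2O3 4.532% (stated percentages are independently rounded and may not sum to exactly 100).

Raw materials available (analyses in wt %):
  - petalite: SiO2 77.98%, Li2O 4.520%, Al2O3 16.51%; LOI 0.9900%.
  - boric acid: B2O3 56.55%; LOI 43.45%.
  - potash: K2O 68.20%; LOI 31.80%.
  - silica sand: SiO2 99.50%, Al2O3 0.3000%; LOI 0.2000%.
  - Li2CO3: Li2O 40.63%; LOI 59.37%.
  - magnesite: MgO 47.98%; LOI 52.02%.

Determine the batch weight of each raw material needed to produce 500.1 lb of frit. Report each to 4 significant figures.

Batch per 500.1 lb frit:
  petalite: 134.6 lb
  boric acid: 62.26 lb
  potash: 142.2 lb
  silica sand: 145.9 lb
  Li2CO3: 63.16 lb
  magnesite: 132.1 lb
Total batch = 680.2 lb; LOI loss = 180.1 lb; yield = 73.52%

Intermediates appear, with 4-significant-figure rounding, within the worked lines. Each numeric step holds full precision at all times. Exactly one rounding is applied to each reported number. All derived quantities (the yield, six oxide percentages, LOI, the totals, glass mass) are recomputed using the weight values for 500.1 lb of glass at full precision, precisely as stated by either problem or answer.
Per-oxide target masses for 500.1 lb frit:
  MgO: 12.67% × 500.1 = 63.36 lb
  SiO2: 50.02% × 500.1 = 250.2 lb
  K2O: 19.39% × 500.1 = 96.97 lb
  Li2O: 6.348% × 500.1 = 31.75 lb
  B2O3: 7.040% × 500.1 = 35.21 lb
  Al2O3: 4.532% × 500.1 = 22.66 lb
Oxide-by-oxide audit with the batch weights as given, versus the basis set out (sums match the target masses up to rounding of the answer):
  MgO: 132.1·0.4798 = 63.38 lb (target 63.36 lb)
  SiO2: 134.6·0.7798 + 145.9·0.9950 = 250.1 lb (target 250.2 lb)
  K2O: 142.2·0.6820 = 96.98 lb (target 96.97 lb)
  Li2O: 134.6·0.04520 + 63.16·0.4063 = 31.75 lb (target 31.75 lb)
  B2O3: 62.26·0.5655 = 35.21 lb (target 35.21 lb)
  Al2O3: 134.6·0.1651 + 145.9·0.003000 = 22.66 lb (target 22.66 lb)
Glass-mass closure: Σ batch − LOI loss = 500.1 lb (per-oxide target masses sum to 500.1 lb; with the basis standing at 500.1 lb — deltas are rounding alone).
Summing the batch: Σ batch = 680.2 lb; loss to ignition Σ batch·LOI = 180.1 lb; yield: glass divided by total = 73.52%.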